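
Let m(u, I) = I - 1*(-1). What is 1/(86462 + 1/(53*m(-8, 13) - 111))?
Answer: 631/54557523 ≈ 1.1566e-5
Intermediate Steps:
m(u, I) = 1 + I (m(u, I) = I + 1 = 1 + I)
1/(86462 + 1/(53*m(-8, 13) - 111)) = 1/(86462 + 1/(53*(1 + 13) - 111)) = 1/(86462 + 1/(53*14 - 111)) = 1/(86462 + 1/(742 - 111)) = 1/(86462 + 1/631) = 1/(54557523/631) = 631/54557523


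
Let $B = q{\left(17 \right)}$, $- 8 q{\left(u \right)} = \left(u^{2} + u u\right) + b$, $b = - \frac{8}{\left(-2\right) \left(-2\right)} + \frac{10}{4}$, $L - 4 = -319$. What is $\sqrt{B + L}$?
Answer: $\frac{i \sqrt{6197}}{4} \approx 19.68 i$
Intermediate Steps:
$L = -315$ ($L = 4 - 319 = -315$)
$b = \frac{1}{2}$ ($b = - \frac{8}{4} + 10 \cdot \frac{1}{4} = \left(-8\right) \frac{1}{4} + \frac{5}{2} = -2 + \frac{5}{2} = \frac{1}{2} \approx 0.5$)
$q{\left(u \right)} = - \frac{1}{16} - \frac{u^{2}}{4}$ ($q{\left(u \right)} = - \frac{\left(u^{2} + u u\right) + \frac{1}{2}}{8} = - \frac{\left(u^{2} + u^{2}\right) + \frac{1}{2}}{8} = - \frac{2 u^{2} + \frac{1}{2}}{8} = - \frac{\frac{1}{2} + 2 u^{2}}{8} = - \frac{1}{16} - \frac{u^{2}}{4}$)
$B = - \frac{1157}{16}$ ($B = - \frac{1}{16} - \frac{17^{2}}{4} = - \frac{1}{16} - \frac{289}{4} = - \frac{1157}{16} \approx -72.313$)
$\sqrt{B + L} = \sqrt{- \frac{1157}{16} - 315} = \sqrt{- \frac{6197}{16}} = \frac{i \sqrt{6197}}{4}$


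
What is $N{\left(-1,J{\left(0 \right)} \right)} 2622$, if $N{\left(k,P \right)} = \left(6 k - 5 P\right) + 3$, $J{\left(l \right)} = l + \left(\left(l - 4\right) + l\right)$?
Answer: $44574$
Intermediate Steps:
$J{\left(l \right)} = -4 + 3 l$ ($J{\left(l \right)} = l + \left(\left(-4 + l\right) + l\right) = l + \left(-4 + 2 l\right) = -4 + 3 l$)
$N{\left(k,P \right)} = 3 - 5 P + 6 k$ ($N{\left(k,P \right)} = \left(- 5 P + 6 k\right) + 3 = 3 - 5 P + 6 k$)
$N{\left(-1,J{\left(0 \right)} \right)} 2622 = \left(3 - 5 \left(-4 + 3 \cdot 0\right) + 6 \left(-1\right)\right) 2622 = \left(3 - 5 \left(-4 + 0\right) - 6\right) 2622 = \left(3 - -20 - 6\right) 2622 = \left(3 + 20 - 6\right) 2622 = 17 \cdot 2622 = 44574$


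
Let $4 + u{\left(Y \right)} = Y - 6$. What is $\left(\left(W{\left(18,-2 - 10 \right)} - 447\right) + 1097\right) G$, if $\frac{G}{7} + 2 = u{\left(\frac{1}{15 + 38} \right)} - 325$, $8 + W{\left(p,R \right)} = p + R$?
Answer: $- \frac{81012960}{53} \approx -1.5285 \cdot 10^{6}$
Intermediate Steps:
$u{\left(Y \right)} = -10 + Y$ ($u{\left(Y \right)} = -4 + \left(Y - 6\right) = -4 + \left(-6 + Y\right) = -10 + Y$)
$W{\left(p,R \right)} = -8 + R + p$ ($W{\left(p,R \right)} = -8 + \left(p + R\right) = -8 + \left(R + p\right) = -8 + R + p$)
$G = - \frac{125020}{53}$ ($G = -14 + 7 \left(\left(-10 + \frac{1}{15 + 38}\right) - 325\right) = -14 + 7 \left(\left(-10 + \frac{1}{53}\right) - 325\right) = -14 + 7 \left(- \frac{529}{53} - 325\right) = -14 + 7 \left(- \frac{17754}{53}\right) = -14 - \frac{124278}{53} = - \frac{125020}{53} \approx -2358.9$)
$\left(\left(W{\left(18,-2 - 10 \right)} - 447\right) + 1097\right) G = \left(\left(\left(-8 - 12 + 18\right) - 447\right) + 1097\right) \left(- \frac{125020}{53}\right) = \left(\left(-2 - 447\right) + 1097\right) \left(- \frac{125020}{53}\right) = \left(-449 + 1097\right) \left(- \frac{125020}{53}\right) = 648 \left(- \frac{125020}{53}\right) = - \frac{81012960}{53}$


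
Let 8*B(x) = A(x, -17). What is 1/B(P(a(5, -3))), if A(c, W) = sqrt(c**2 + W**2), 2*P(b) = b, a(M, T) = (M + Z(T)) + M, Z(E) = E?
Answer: 16*sqrt(1205)/1205 ≈ 0.46092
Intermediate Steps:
a(M, T) = T + 2*M (a(M, T) = (M + T) + M = T + 2*M)
P(b) = b/2
A(c, W) = sqrt(W**2 + c**2)
B(x) = sqrt(289 + x**2)/8 (B(x) = sqrt((-17)**2 + x**2)/8 = sqrt(289 + x**2)/8)
1/B(P(a(5, -3))) = 1/(sqrt(289 + ((-3 + 2*5)/2)**2)/8) = 1/(sqrt(289 + ((-3 + 10)/2)**2)/8) = 1/(sqrt(289 + ((1/2)*7)**2)/8) = 1/(sqrt(289 + (7/2)**2)/8) = 1/(sqrt(289 + 49/4)/8) = 1/(sqrt(1205/4)/8) = 1/((sqrt(1205)/2)/8) = 1/(sqrt(1205)/16) = 16*sqrt(1205)/1205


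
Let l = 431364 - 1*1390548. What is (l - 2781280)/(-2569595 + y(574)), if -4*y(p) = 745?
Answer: 14961856/10279125 ≈ 1.4556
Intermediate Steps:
y(p) = -745/4 (y(p) = -¼*745 = -745/4)
l = -959184 (l = 431364 - 1390548 = -959184)
(l - 2781280)/(-2569595 + y(574)) = (-959184 - 2781280)/(-2569595 - 745/4) = -3740464/(-10279125/4) = -3740464*(-4/10279125) = 14961856/10279125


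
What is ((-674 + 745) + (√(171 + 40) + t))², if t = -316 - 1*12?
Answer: (257 - √211)² ≈ 58794.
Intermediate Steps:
t = -328 (t = -316 - 12 = -328)
((-674 + 745) + (√(171 + 40) + t))² = ((-674 + 745) + (√(171 + 40) - 328))² = (71 + (√211 - 328))² = (71 + (-328 + √211))² = (-257 + √211)²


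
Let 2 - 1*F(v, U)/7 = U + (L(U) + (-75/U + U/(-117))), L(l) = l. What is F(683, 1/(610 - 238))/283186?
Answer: 8500844905/12325387464 ≈ 0.68970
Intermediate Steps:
F(v, U) = 14 + 525/U - 1631*U/117 (F(v, U) = 14 - 7*(U + (U + (-75/U + U/(-117)))) = 14 - 7*(U + (U + (-75/U + U*(-1/117)))) = 14 - 7*(U + (U + (-75/U - U/117))) = 14 - 7*(U + (-75/U + 116*U/117)) = 14 - 7*(-75/U + 233*U/117) = 14 + (525/U - 1631*U/117) = 14 + 525/U - 1631*U/117)
F(683, 1/(610 - 238))/283186 = (14 + 525/(1/(610 - 238)) - 1631/(117*(610 - 238)))/283186 = (14 + 525/(1/372) - 1631/117/372)*(1/283186) = (14 + 525/(1/372) - 1631/117*1/372)*(1/283186) = (14 + 525*372 - 1631/43524)*(1/283186) = (14 + 195300 - 1631/43524)*(1/283186) = (8500844905/43524)*(1/283186) = 8500844905/12325387464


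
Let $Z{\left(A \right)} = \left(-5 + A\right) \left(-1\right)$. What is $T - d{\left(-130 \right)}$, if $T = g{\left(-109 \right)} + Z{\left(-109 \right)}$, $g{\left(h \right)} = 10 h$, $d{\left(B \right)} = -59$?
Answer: $-917$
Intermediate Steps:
$Z{\left(A \right)} = 5 - A$
$T = -976$ ($T = 10 \left(-109\right) + \left(5 - -109\right) = -1090 + \left(5 + 109\right) = -1090 + 114 = -976$)
$T - d{\left(-130 \right)} = -976 - -59 = -976 + 59 = -917$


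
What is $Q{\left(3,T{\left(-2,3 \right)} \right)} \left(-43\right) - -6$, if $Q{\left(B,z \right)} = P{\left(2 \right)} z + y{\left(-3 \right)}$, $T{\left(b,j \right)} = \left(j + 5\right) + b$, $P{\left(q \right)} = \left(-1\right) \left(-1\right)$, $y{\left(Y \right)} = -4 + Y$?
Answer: $49$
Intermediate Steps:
$P{\left(q \right)} = 1$
$T{\left(b,j \right)} = 5 + b + j$ ($T{\left(b,j \right)} = \left(5 + j\right) + b = 5 + b + j$)
$Q{\left(B,z \right)} = -7 + z$ ($Q{\left(B,z \right)} = 1 z - 7 = z - 7 = -7 + z$)
$Q{\left(3,T{\left(-2,3 \right)} \right)} \left(-43\right) - -6 = \left(-7 + \left(5 - 2 + 3\right)\right) \left(-43\right) - -6 = \left(-7 + 6\right) \left(-43\right) + 6 = \left(-1\right) \left(-43\right) + 6 = 43 + 6 = 49$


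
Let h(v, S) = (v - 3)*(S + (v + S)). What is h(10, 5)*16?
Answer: 2240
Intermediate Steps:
h(v, S) = (-3 + v)*(v + 2*S) (h(v, S) = (-3 + v)*(S + (S + v)) = (-3 + v)*(v + 2*S))
h(10, 5)*16 = (10² - 6*5 - 3*10 + 2*5*10)*16 = (100 - 30 - 30 + 100)*16 = 140*16 = 2240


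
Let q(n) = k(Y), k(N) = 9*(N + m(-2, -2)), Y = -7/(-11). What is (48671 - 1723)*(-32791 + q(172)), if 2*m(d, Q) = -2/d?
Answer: -1538991718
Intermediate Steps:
m(d, Q) = -1/d (m(d, Q) = (-2/d)/2 = -1/d)
Y = 7/11 (Y = -7*(-1/11) = 7/11 ≈ 0.63636)
k(N) = 9/2 + 9*N (k(N) = 9*(N - 1/(-2)) = 9*(N - 1*(-½)) = 9*(N + ½) = 9*(½ + N) = 9/2 + 9*N)
q(n) = 225/22 (q(n) = 9/2 + 9*(7/11) = 9/2 + 63/11 = 225/22)
(48671 - 1723)*(-32791 + q(172)) = (48671 - 1723)*(-32791 + 225/22) = 46948*(-721177/22) = -1538991718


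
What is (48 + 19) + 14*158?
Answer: 2279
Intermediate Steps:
(48 + 19) + 14*158 = 67 + 2212 = 2279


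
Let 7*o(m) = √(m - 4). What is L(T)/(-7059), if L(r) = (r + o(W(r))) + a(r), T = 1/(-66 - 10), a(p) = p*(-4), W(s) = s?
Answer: -1/178828 - I*√5795/1877694 ≈ -5.592e-6 - 4.0542e-5*I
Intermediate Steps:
a(p) = -4*p
o(m) = √(-4 + m)/7 (o(m) = √(m - 4)/7 = √(-4 + m)/7)
T = -1/76 (T = 1/(-76) = -1/76 ≈ -0.013158)
L(r) = -3*r + √(-4 + r)/7 (L(r) = (r + √(-4 + r)/7) - 4*r = -3*r + √(-4 + r)/7)
L(T)/(-7059) = (-3*(-1/76) + √(-4 - 1/76)/7)/(-7059) = (3/76 + √(-305/76)/7)*(-1/7059) = (3/76 + (I*√5795/38)/7)*(-1/7059) = (3/76 + I*√5795/266)*(-1/7059) = -1/178828 - I*√5795/1877694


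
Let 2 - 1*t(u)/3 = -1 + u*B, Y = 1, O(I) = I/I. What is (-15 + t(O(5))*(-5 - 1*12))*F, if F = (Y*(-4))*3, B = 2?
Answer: 792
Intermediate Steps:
O(I) = 1
t(u) = 9 - 6*u (t(u) = 6 - 3*(-1 + u*2) = 6 - 3*(-1 + 2*u) = 6 + (3 - 6*u) = 9 - 6*u)
F = -12 (F = (1*(-4))*3 = -4*3 = -12)
(-15 + t(O(5))*(-5 - 1*12))*F = (-15 + (9 - 6*1)*(-5 - 1*12))*(-12) = (-15 + (9 - 6)*(-5 - 12))*(-12) = (-15 + 3*(-17))*(-12) = (-15 - 51)*(-12) = -66*(-12) = 792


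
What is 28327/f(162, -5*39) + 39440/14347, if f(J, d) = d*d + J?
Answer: 1912502749/547868889 ≈ 3.4908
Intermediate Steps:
f(J, d) = J + d² (f(J, d) = d² + J = J + d²)
28327/f(162, -5*39) + 39440/14347 = 28327/(162 + (-5*39)²) + 39440/14347 = 28327/(162 + (-195)²) + 39440*(1/14347) = 28327/(162 + 38025) + 39440/14347 = 28327/38187 + 39440/14347 = 1912502749/547868889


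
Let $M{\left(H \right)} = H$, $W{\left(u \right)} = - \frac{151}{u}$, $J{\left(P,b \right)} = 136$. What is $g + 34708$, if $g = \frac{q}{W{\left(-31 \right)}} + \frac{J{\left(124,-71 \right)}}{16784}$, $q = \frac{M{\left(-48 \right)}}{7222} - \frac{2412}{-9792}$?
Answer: $\frac{35760385058617}{1030319408} \approx 34708.0$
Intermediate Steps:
$q = \frac{235409}{982192}$ ($q = - \frac{48}{7222} - \frac{2412}{-9792} = \left(-48\right) \frac{1}{7222} - - \frac{67}{272} = - \frac{24}{3611} + \frac{67}{272} = \frac{235409}{982192} \approx 0.23968$)
$g = \frac{59045753}{1030319408}$ ($g = \frac{235409}{982192 \left(- \frac{151}{-31}\right)} + \frac{136}{16784} = \frac{235409}{982192 \left(\left(-151\right) \left(- \frac{1}{31}\right)\right)} + 136 \cdot \frac{1}{16784} = \frac{235409}{982192 \cdot \frac{151}{31}} + \frac{17}{2098} = \frac{235409}{982192} \cdot \frac{31}{151} + \frac{17}{2098} = \frac{48329}{982192} + \frac{17}{2098} = \frac{59045753}{1030319408} \approx 0.057308$)
$g + 34708 = \frac{59045753}{1030319408} + 34708 = \frac{35760385058617}{1030319408}$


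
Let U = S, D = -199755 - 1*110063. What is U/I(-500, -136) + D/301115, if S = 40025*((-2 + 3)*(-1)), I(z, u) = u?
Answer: 12009992627/40951640 ≈ 293.27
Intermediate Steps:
S = -40025 (S = 40025*(1*(-1)) = 40025*(-1) = -40025)
D = -309818 (D = -199755 - 110063 = -309818)
U = -40025
U/I(-500, -136) + D/301115 = -40025/(-136) - 309818/301115 = -40025*(-1/136) - 309818*1/301115 = 40025/136 - 309818/301115 = 12009992627/40951640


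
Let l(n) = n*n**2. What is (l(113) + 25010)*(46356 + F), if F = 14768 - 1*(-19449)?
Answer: 118273670711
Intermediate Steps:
F = 34217 (F = 14768 + 19449 = 34217)
l(n) = n**3
(l(113) + 25010)*(46356 + F) = (113**3 + 25010)*(46356 + 34217) = (1442897 + 25010)*80573 = 1467907*80573 = 118273670711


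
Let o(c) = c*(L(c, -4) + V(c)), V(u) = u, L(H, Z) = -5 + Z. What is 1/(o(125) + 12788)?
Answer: 1/27288 ≈ 3.6646e-5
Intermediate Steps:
o(c) = c*(-9 + c) (o(c) = c*((-5 - 4) + c) = c*(-9 + c))
1/(o(125) + 12788) = 1/(125*(-9 + 125) + 12788) = 1/(125*116 + 12788) = 1/(14500 + 12788) = 1/27288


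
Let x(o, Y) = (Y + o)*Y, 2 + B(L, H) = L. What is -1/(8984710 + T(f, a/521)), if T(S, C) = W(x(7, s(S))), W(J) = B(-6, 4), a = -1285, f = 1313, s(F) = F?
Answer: -1/8984702 ≈ -1.1130e-7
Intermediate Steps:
B(L, H) = -2 + L
x(o, Y) = Y*(Y + o)
W(J) = -8 (W(J) = -2 - 6 = -8)
T(S, C) = -8
-1/(8984710 + T(f, a/521)) = -1/(8984710 - 8) = -1/8984702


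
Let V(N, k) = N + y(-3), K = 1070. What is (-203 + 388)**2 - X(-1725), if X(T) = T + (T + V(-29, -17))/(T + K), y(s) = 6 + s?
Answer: 23545499/655 ≈ 35947.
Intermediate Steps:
V(N, k) = 3 + N (V(N, k) = N + (6 - 3) = N + 3 = 3 + N)
X(T) = T + (-26 + T)/(1070 + T) (X(T) = T + (T + (3 - 29))/(T + 1070) = T + (T - 26)/(1070 + T) = T + (-26 + T)/(1070 + T))
(-203 + 388)**2 - X(-1725) = (-203 + 388)**2 - (-26 + (-1725)**2 + 1071*(-1725))/(1070 - 1725) = 185**2 - (-26 + 2975625 - 1847475)/(-655) = 34225 - (-1)*1128124/655 = 34225 - 1*(-1128124/655) = 34225 + 1128124/655 = 23545499/655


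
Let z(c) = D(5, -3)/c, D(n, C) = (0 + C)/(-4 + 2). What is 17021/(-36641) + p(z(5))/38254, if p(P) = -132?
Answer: -327978973/700832407 ≈ -0.46798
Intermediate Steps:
D(n, C) = -C/2 (D(n, C) = C/(-2) = C*(-1/2) = -C/2)
z(c) = 3/(2*c) (z(c) = (-1/2*(-3))/c = 3/(2*c))
17021/(-36641) + p(z(5))/38254 = 17021/(-36641) - 132/38254 = 17021*(-1/36641) - 132*1/38254 = -17021/36641 - 66/19127 = -327978973/700832407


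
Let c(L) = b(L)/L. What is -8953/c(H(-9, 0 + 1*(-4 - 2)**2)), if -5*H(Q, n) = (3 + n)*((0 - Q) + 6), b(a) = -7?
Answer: -149643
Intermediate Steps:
H(Q, n) = -(3 + n)*(6 - Q)/5 (H(Q, n) = -(3 + n)*((0 - Q) + 6)/5 = -(3 + n)*(-Q + 6)/5 = -(3 + n)*(6 - Q)/5)
c(L) = -7/L
-8953/c(H(-9, 0 + 1*(-4 - 2)**2)) = -(11511 + 7674*(0 + 1*(-4 - 2)**2)/5 + 11511*(-4 - 2)**2/5) = -(471951/5 + 7674*(0 + 1*(-6)**2)/5) = -(471951/5 + 7674*(0 + 1*36)/5) = -(471951/5 + 7674*(0 + 36)/5) = -8953/((-7/(-18/5 - 6/5*36 - 27/5 + (1/5)*(-9)*36))) = -8953/((-7/(-18/5 - 216/5 - 27/5 - 324/5))) = -8953/((-7/(-117))) = -8953/((-7*(-1/117))) = -8953/7/117 = -8953*117/7 = -149643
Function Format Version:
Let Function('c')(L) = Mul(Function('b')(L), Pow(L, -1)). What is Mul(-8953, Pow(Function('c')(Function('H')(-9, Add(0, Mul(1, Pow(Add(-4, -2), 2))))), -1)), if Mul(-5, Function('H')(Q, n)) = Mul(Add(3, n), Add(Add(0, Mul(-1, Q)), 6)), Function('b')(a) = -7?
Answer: -149643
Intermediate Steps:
Function('H')(Q, n) = Mul(Rational(-1, 5), Add(3, n), Add(6, Mul(-1, Q))) (Function('H')(Q, n) = Mul(Rational(-1, 5), Mul(Add(3, n), Add(Add(0, Mul(-1, Q)), 6))) = Mul(Rational(-1, 5), Mul(Add(3, n), Add(Mul(-1, Q), 6))) = Mul(Rational(-1, 5), Mul(Add(3, n), Add(6, Mul(-1, Q)))) = Mul(Rational(-1, 5), Add(3, n), Add(6, Mul(-1, Q))))
Function('c')(L) = Mul(-7, Pow(L, -1))
Mul(-8953, Pow(Function('c')(Function('H')(-9, Add(0, Mul(1, Pow(Add(-4, -2), 2))))), -1)) = Mul(-8953, Pow(Mul(-7, Pow(Add(Rational(-18, 5), Mul(Rational(-6, 5), Add(0, Mul(1, Pow(Add(-4, -2), 2)))), Mul(Rational(3, 5), -9), Mul(Rational(1, 5), -9, Add(0, Mul(1, Pow(Add(-4, -2), 2))))), -1)), -1)) = Mul(-8953, Pow(Mul(-7, Pow(Add(Rational(-18, 5), Mul(Rational(-6, 5), Add(0, Mul(1, Pow(-6, 2)))), Rational(-27, 5), Mul(Rational(1, 5), -9, Add(0, Mul(1, Pow(-6, 2))))), -1)), -1)) = Mul(-8953, Pow(Mul(-7, Pow(Add(Rational(-18, 5), Mul(Rational(-6, 5), Add(0, Mul(1, 36))), Rational(-27, 5), Mul(Rational(1, 5), -9, Add(0, Mul(1, 36)))), -1)), -1)) = Mul(-8953, Pow(Mul(-7, Pow(Add(Rational(-18, 5), Mul(Rational(-6, 5), Add(0, 36)), Rational(-27, 5), Mul(Rational(1, 5), -9, Add(0, 36))), -1)), -1)) = Mul(-8953, Pow(Mul(-7, Pow(Add(Rational(-18, 5), Mul(Rational(-6, 5), 36), Rational(-27, 5), Mul(Rational(1, 5), -9, 36)), -1)), -1)) = Mul(-8953, Pow(Mul(-7, Pow(Add(Rational(-18, 5), Rational(-216, 5), Rational(-27, 5), Rational(-324, 5)), -1)), -1)) = Mul(-8953, Pow(Mul(-7, Pow(-117, -1)), -1)) = Mul(-8953, Pow(Mul(-7, Rational(-1, 117)), -1)) = Mul(-8953, Pow(Rational(7, 117), -1)) = Mul(-8953, Rational(117, 7)) = -149643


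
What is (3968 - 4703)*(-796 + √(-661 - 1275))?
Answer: 585060 - 32340*I ≈ 5.8506e+5 - 32340.0*I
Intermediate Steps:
(3968 - 4703)*(-796 + √(-661 - 1275)) = -735*(-796 + √(-1936)) = -735*(-796 + 44*I) = 585060 - 32340*I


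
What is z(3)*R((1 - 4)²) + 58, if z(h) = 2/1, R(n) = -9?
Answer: 40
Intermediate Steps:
z(h) = 2 (z(h) = 2*1 = 2)
z(3)*R((1 - 4)²) + 58 = 2*(-9) + 58 = -18 + 58 = 40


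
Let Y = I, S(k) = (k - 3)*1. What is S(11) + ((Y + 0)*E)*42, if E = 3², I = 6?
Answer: 2276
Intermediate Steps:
S(k) = -3 + k (S(k) = (-3 + k)*1 = -3 + k)
E = 9
Y = 6
S(11) + ((Y + 0)*E)*42 = (-3 + 11) + ((6 + 0)*9)*42 = 8 + (6*9)*42 = 8 + 54*42 = 8 + 2268 = 2276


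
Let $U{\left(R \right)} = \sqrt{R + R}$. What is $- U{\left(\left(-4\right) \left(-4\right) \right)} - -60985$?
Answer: $60985 - 4 \sqrt{2} \approx 60979.0$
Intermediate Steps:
$U{\left(R \right)} = \sqrt{2} \sqrt{R}$ ($U{\left(R \right)} = \sqrt{2 R} = \sqrt{2} \sqrt{R}$)
$- U{\left(\left(-4\right) \left(-4\right) \right)} - -60985 = - \sqrt{2} \sqrt{\left(-4\right) \left(-4\right)} - -60985 = - \sqrt{2} \sqrt{16} + 60985 = - \sqrt{2} \cdot 4 + 60985 = - 4 \sqrt{2} + 60985 = 60985 - 4 \sqrt{2}$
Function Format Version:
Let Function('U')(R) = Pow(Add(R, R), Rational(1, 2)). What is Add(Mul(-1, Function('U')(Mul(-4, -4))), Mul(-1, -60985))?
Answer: Add(60985, Mul(-4, Pow(2, Rational(1, 2)))) ≈ 60979.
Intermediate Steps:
Function('U')(R) = Mul(Pow(2, Rational(1, 2)), Pow(R, Rational(1, 2))) (Function('U')(R) = Pow(Mul(2, R), Rational(1, 2)) = Mul(Pow(2, Rational(1, 2)), Pow(R, Rational(1, 2))))
Add(Mul(-1, Function('U')(Mul(-4, -4))), Mul(-1, -60985)) = Add(Mul(-1, Mul(Pow(2, Rational(1, 2)), Pow(Mul(-4, -4), Rational(1, 2)))), Mul(-1, -60985)) = Add(Mul(-1, Mul(Pow(2, Rational(1, 2)), Pow(16, Rational(1, 2)))), 60985) = Add(Mul(-1, Mul(Pow(2, Rational(1, 2)), 4)), 60985) = Add(Mul(-1, Mul(4, Pow(2, Rational(1, 2)))), 60985) = Add(Mul(-4, Pow(2, Rational(1, 2))), 60985) = Add(60985, Mul(-4, Pow(2, Rational(1, 2))))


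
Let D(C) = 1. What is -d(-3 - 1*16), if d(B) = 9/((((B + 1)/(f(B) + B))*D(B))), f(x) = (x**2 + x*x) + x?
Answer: 342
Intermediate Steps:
f(x) = x + 2*x**2 (f(x) = (x**2 + x**2) + x = 2*x**2 + x = x + 2*x**2)
d(B) = 9*(B + B*(1 + 2*B))/(1 + B) (d(B) = 9/((((B + 1)/(B*(1 + 2*B) + B))*1)) = 9/((((1 + B)/(B + B*(1 + 2*B)))*1)) = 9/(((1 + B)/(B + B*(1 + 2*B)))) = 9*((B + B*(1 + 2*B))/(1 + B)) = 9*(B + B*(1 + 2*B))/(1 + B))
-d(-3 - 1*16) = -18*(-3 - 1*16) = -18*(-3 - 16) = -18*(-19) = -1*(-342) = 342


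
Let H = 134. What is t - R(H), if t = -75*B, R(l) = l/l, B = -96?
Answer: 7199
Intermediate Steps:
R(l) = 1
t = 7200 (t = -75*(-96) = 7200)
t - R(H) = 7200 - 1*1 = 7200 - 1 = 7199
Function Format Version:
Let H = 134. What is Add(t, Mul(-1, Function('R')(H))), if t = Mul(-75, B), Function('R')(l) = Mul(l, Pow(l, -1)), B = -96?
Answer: 7199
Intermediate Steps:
Function('R')(l) = 1
t = 7200 (t = Mul(-75, -96) = 7200)
Add(t, Mul(-1, Function('R')(H))) = Add(7200, Mul(-1, 1)) = Add(7200, -1) = 7199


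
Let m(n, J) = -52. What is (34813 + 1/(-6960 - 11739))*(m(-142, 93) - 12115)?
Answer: -344362223294/813 ≈ -4.2357e+8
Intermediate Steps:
(34813 + 1/(-6960 - 11739))*(m(-142, 93) - 12115) = (34813 + 1/(-6960 - 11739))*(-52 - 12115) = (34813 + 1/(-18699))*(-12167) = (34813 - 1/18699)*(-12167) = (650968286/18699)*(-12167) = -344362223294/813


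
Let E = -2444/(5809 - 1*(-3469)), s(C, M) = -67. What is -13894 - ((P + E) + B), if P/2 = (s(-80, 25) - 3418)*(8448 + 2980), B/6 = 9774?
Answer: 369174506680/4639 ≈ 7.9581e+7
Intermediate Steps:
B = 58644 (B = 6*9774 = 58644)
E = -1222/4639 (E = -2444/(5809 + 3469) = -2444/9278 = -2444*1/9278 = -1222/4639 ≈ -0.26342)
P = -79653160 (P = 2*((-67 - 3418)*(8448 + 2980)) = 2*(-3485*11428) = 2*(-39826580) = -79653160)
-13894 - ((P + E) + B) = -13894 - ((-79653160 - 1222/4639) + 58644) = -13894 - (-369511010462/4639 + 58644) = -13894 - 1*(-369238960946/4639) = -13894 + 369238960946/4639 = 369174506680/4639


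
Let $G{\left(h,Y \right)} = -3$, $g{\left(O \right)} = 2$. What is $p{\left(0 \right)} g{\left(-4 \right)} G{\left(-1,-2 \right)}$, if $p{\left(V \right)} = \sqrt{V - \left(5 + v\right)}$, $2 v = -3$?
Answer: $- 3 i \sqrt{14} \approx - 11.225 i$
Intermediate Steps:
$v = - \frac{3}{2}$ ($v = \frac{1}{2} \left(-3\right) = - \frac{3}{2} \approx -1.5$)
$p{\left(V \right)} = \sqrt{- \frac{7}{2} + V}$ ($p{\left(V \right)} = \sqrt{V - \frac{7}{2}} = \sqrt{- \frac{7}{2} + V}$)
$p{\left(0 \right)} g{\left(-4 \right)} G{\left(-1,-2 \right)} = \frac{\sqrt{-14 + 4 \cdot 0}}{2} \cdot 2 \left(-3\right) = \frac{\sqrt{-14 + 0}}{2} \cdot 2 \left(-3\right) = \frac{\sqrt{-14}}{2} \cdot 2 \left(-3\right) = \frac{i \sqrt{14}}{2} \cdot 2 \left(-3\right) = i \sqrt{14} \left(-3\right) = - 3 i \sqrt{14}$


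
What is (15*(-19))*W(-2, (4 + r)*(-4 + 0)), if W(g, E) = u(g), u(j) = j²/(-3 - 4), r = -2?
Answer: 1140/7 ≈ 162.86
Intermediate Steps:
u(j) = -j²/7 (u(j) = j²/(-7) = -j²/7)
W(g, E) = -g²/7
(15*(-19))*W(-2, (4 + r)*(-4 + 0)) = (15*(-19))*(-⅐*(-2)²) = -(-285)*4/7 = -285*(-4/7) = 1140/7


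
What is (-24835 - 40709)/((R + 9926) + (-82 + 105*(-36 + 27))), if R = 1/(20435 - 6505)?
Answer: -913027920/123963071 ≈ -7.3653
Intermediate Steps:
R = 1/13930 ≈ 7.1788e-5
(-24835 - 40709)/((R + 9926) + (-82 + 105*(-36 + 27))) = (-24835 - 40709)/((1/13930 + 9926) + (-82 + 105*(-36 + 27))) = -65544/(138269181/13930 + (-82 + 105*(-9))) = -65544/(138269181/13930 + (-82 - 945)) = -65544/(138269181/13930 - 1027) = -65544/123963071/13930 = -65544*13930/123963071 = -913027920/123963071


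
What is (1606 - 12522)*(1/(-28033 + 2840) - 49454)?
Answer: 13600185704668/25193 ≈ 5.3984e+8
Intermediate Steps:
(1606 - 12522)*(1/(-28033 + 2840) - 49454) = -10916*(1/(-25193) - 49454) = -10916*(-1/25193 - 49454) = -10916*(-1245894623/25193) = 13600185704668/25193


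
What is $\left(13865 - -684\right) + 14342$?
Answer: $28891$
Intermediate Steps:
$\left(13865 - -684\right) + 14342 = \left(13865 + 684\right) + 14342 = 14549 + 14342 = 28891$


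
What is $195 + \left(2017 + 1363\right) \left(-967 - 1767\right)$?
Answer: $-9240725$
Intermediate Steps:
$195 + \left(2017 + 1363\right) \left(-967 - 1767\right) = 195 + 3380 \left(-2734\right) = 195 - 9240920 = -9240725$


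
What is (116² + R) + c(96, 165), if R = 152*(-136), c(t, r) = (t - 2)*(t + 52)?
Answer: 6696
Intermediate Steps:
c(t, r) = (-2 + t)*(52 + t)
R = -20672
(116² + R) + c(96, 165) = (116² - 20672) + (-104 + 96² + 50*96) = (13456 - 20672) + (-104 + 9216 + 4800) = -7216 + 13912 = 6696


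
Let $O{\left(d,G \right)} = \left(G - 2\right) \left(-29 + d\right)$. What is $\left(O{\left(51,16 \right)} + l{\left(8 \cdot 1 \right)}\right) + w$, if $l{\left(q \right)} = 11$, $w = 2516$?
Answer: $2835$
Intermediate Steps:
$O{\left(d,G \right)} = \left(-29 + d\right) \left(-2 + G\right)$ ($O{\left(d,G \right)} = \left(-2 + G\right) \left(-29 + d\right) = \left(-29 + d\right) \left(-2 + G\right)$)
$\left(O{\left(51,16 \right)} + l{\left(8 \cdot 1 \right)}\right) + w = \left(\left(58 - 464 - 102 + 16 \cdot 51\right) + 11\right) + 2516 = \left(\left(58 - 464 - 102 + 816\right) + 11\right) + 2516 = \left(308 + 11\right) + 2516 = 319 + 2516 = 2835$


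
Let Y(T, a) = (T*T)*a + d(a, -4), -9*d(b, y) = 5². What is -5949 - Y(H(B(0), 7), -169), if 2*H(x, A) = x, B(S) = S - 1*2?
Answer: -51995/9 ≈ -5777.2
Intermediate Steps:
d(b, y) = -25/9 (d(b, y) = -⅑*5² = -⅑*25 = -25/9)
B(S) = -2 + S (B(S) = S - 2 = -2 + S)
H(x, A) = x/2
Y(T, a) = -25/9 + a*T² (Y(T, a) = (T*T)*a - 25/9 = T²*a - 25/9 = a*T² - 25/9 = -25/9 + a*T²)
-5949 - Y(H(B(0), 7), -169) = -5949 - (-25/9 - 169*(-2 + 0)²/4) = -5949 - (-25/9 - 169*1²) = -5949 - (-25/9 - 169*(-1)²) = -5949 - (-25/9 - 169*1) = -5949 - (-25/9 - 169) = -5949 - 1*(-1546/9) = -5949 + 1546/9 = -51995/9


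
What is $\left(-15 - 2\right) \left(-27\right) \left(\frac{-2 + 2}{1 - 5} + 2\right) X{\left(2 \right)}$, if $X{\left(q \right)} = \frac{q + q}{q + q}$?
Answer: $918$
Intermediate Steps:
$X{\left(q \right)} = 1$ ($X{\left(q \right)} = \frac{2 q}{2 q} = 2 q \frac{1}{2 q} = 1$)
$\left(-15 - 2\right) \left(-27\right) \left(\frac{-2 + 2}{1 - 5} + 2\right) X{\left(2 \right)} = \left(-15 - 2\right) \left(-27\right) \left(\frac{-2 + 2}{1 - 5} + 2\right) 1 = \left(-17\right) \left(-27\right) \left(\frac{0}{-4} + 2\right) 1 = 459 \left(0 \left(- \frac{1}{4}\right) + 2\right) 1 = 459 \left(0 + 2\right) 1 = 459 \cdot 2 \cdot 1 = 459 \cdot 2 = 918$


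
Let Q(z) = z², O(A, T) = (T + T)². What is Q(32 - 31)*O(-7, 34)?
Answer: 4624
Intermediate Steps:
O(A, T) = 4*T² (O(A, T) = (2*T)² = 4*T²)
Q(32 - 31)*O(-7, 34) = (32 - 31)²*(4*34²) = 1²*(4*1156) = 1*4624 = 4624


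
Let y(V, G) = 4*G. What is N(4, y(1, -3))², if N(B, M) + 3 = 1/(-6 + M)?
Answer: 3025/324 ≈ 9.3364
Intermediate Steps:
N(B, M) = -3 + 1/(-6 + M)
N(4, y(1, -3))² = ((19 - 12*(-3))/(-6 + 4*(-3)))² = ((19 - 3*(-12))/(-6 - 12))² = ((19 + 36)/(-18))² = (-1/18*55)² = (-55/18)² = 3025/324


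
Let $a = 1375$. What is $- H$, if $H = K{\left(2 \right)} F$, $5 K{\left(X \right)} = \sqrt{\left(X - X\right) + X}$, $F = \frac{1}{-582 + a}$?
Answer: $- \frac{\sqrt{2}}{3965} \approx -0.00035667$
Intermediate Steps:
$F = \frac{1}{793}$ ($F = \frac{1}{-582 + 1375} = \frac{1}{793} \approx 0.001261$)
$K{\left(X \right)} = \frac{\sqrt{X}}{5}$ ($K{\left(X \right)} = \frac{\sqrt{\left(X - X\right) + X}}{5} = \frac{\sqrt{0 + X}}{5} = \frac{\sqrt{X}}{5}$)
$H = \frac{\sqrt{2}}{3965}$ ($H = \frac{\sqrt{2}}{5} \cdot \frac{1}{793} = \frac{\sqrt{2}}{3965} \approx 0.00035667$)
$- H = - \frac{\sqrt{2}}{3965}$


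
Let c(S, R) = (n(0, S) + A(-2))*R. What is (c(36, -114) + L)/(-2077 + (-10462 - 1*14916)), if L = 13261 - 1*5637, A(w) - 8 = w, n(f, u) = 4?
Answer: -6484/27455 ≈ -0.23617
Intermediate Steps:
A(w) = 8 + w
c(S, R) = 10*R (c(S, R) = (4 + (8 - 2))*R = (4 + 6)*R = 10*R)
L = 7624 (L = 13261 - 5637 = 7624)
(c(36, -114) + L)/(-2077 + (-10462 - 1*14916)) = (10*(-114) + 7624)/(-2077 + (-10462 - 1*14916)) = (-1140 + 7624)/(-2077 + (-10462 - 14916)) = 6484/(-2077 - 25378) = 6484/(-27455) = 6484*(-1/27455) = -6484/27455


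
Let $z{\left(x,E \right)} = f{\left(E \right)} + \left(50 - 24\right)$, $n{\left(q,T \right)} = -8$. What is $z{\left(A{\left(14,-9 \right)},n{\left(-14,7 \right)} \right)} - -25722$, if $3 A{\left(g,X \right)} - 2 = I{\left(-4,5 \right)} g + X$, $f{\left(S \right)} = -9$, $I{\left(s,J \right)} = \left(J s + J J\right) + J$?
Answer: $25739$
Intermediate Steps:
$I{\left(s,J \right)} = J + J^{2} + J s$ ($I{\left(s,J \right)} = \left(J s + J^{2}\right) + J = \left(J^{2} + J s\right) + J = J + J^{2} + J s$)
$A{\left(g,X \right)} = \frac{2}{3} + \frac{X}{3} + \frac{10 g}{3}$ ($A{\left(g,X \right)} = \frac{2}{3} + \frac{5 \left(1 + 5 - 4\right) g + X}{3} = \frac{2}{3} + \frac{5 \cdot 2 g + X}{3} = \frac{2}{3} + \frac{10 g + X}{3} = \frac{2}{3} + \frac{X + 10 g}{3} = \frac{2}{3} + \left(\frac{X}{3} + \frac{10 g}{3}\right) = \frac{2}{3} + \frac{X}{3} + \frac{10 g}{3}$)
$z{\left(x,E \right)} = 17$ ($z{\left(x,E \right)} = -9 + \left(50 - 24\right) = -9 + 26 = 17$)
$z{\left(A{\left(14,-9 \right)},n{\left(-14,7 \right)} \right)} - -25722 = 17 - -25722 = 17 + 25722 = 25739$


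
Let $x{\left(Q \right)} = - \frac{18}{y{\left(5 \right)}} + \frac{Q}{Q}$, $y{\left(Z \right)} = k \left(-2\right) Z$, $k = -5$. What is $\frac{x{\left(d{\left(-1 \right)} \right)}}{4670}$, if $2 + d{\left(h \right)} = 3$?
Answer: $\frac{8}{58375} \approx 0.00013705$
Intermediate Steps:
$d{\left(h \right)} = 1$ ($d{\left(h \right)} = -2 + 3 = 1$)
$y{\left(Z \right)} = 10 Z$ ($y{\left(Z \right)} = \left(-5\right) \left(-2\right) Z = 10 Z$)
$x{\left(Q \right)} = \frac{16}{25}$ ($x{\left(Q \right)} = - \frac{18}{10 \cdot 5} + \frac{Q}{Q} = - \frac{18}{50} + 1 = \left(-18\right) \frac{1}{50} + 1 = - \frac{9}{25} + 1 = \frac{16}{25}$)
$\frac{x{\left(d{\left(-1 \right)} \right)}}{4670} = \frac{16}{25 \cdot 4670} = \frac{16}{25} \cdot \frac{1}{4670} = \frac{8}{58375}$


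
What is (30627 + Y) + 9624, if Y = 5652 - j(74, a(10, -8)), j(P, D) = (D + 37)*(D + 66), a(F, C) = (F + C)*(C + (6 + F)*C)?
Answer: -2507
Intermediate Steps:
a(F, C) = (C + F)*(C + C*(6 + F))
j(P, D) = (37 + D)*(66 + D)
Y = -42758 (Y = 5652 - (2442 + (-8*(10² + 7*(-8) + 7*10 - 8*10))² + 103*(-8*(10² + 7*(-8) + 7*10 - 8*10))) = 5652 - (2442 + (-8*(100 - 56 + 70 - 80))² + 103*(-8*(100 - 56 + 70 - 80))) = 5652 - (2442 + (-8*34)² + 103*(-8*34)) = 5652 - (2442 + (-272)² + 103*(-272)) = 5652 - (2442 + 73984 - 28016) = 5652 - 1*48410 = 5652 - 48410 = -42758)
(30627 + Y) + 9624 = (30627 - 42758) + 9624 = -12131 + 9624 = -2507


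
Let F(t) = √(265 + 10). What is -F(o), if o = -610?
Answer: -5*√11 ≈ -16.583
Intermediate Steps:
F(t) = 5*√11 (F(t) = √275 = 5*√11)
-F(o) = -5*√11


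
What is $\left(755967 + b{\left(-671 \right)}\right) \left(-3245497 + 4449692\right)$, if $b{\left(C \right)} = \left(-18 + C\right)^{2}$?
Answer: $1481988336160$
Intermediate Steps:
$\left(755967 + b{\left(-671 \right)}\right) \left(-3245497 + 4449692\right) = \left(755967 + \left(-18 - 671\right)^{2}\right) \left(-3245497 + 4449692\right) = \left(755967 + \left(-689\right)^{2}\right) 1204195 = \left(755967 + 474721\right) 1204195 = 1230688 \cdot 1204195 = 1481988336160$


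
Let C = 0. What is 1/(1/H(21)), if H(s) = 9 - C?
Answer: 9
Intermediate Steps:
H(s) = 9 (H(s) = 9 - 1*0 = 9 + 0 = 9)
1/(1/H(21)) = 1/(1/9) = 9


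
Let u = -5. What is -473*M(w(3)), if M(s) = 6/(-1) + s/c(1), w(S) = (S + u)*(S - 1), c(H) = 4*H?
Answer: 3311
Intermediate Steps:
w(S) = (-1 + S)*(-5 + S) (w(S) = (S - 5)*(S - 1) = (-5 + S)*(-1 + S) = (-1 + S)*(-5 + S))
M(s) = -6 + s/4 (M(s) = 6/(-1) + s/((4*1)) = 6*(-1) + s/4 = -6 + s*(¼) = -6 + s/4)
-473*M(w(3)) = -473*(-6 + (5 + 3² - 6*3)/4) = -473*(-6 + (5 + 9 - 18)/4) = -473*(-6 + (¼)*(-4)) = -473*(-6 - 1) = -473*(-7) = 3311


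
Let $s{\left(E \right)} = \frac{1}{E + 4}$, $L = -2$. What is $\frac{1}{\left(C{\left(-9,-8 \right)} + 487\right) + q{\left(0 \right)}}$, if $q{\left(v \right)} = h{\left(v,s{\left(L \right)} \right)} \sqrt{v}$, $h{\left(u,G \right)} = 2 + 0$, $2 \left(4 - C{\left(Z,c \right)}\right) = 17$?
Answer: $\frac{2}{965} \approx 0.0020725$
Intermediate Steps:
$s{\left(E \right)} = \frac{1}{4 + E}$
$C{\left(Z,c \right)} = - \frac{9}{2}$ ($C{\left(Z,c \right)} = 4 - \frac{17}{2} = - \frac{9}{2}$)
$h{\left(u,G \right)} = 2$
$q{\left(v \right)} = 2 \sqrt{v}$
$\frac{1}{\left(C{\left(-9,-8 \right)} + 487\right) + q{\left(0 \right)}} = \frac{1}{\left(- \frac{9}{2} + 487\right) + 2 \sqrt{0}} = \frac{1}{\frac{965}{2} + 2 \cdot 0} = \frac{1}{\frac{965}{2} + 0} = \frac{1}{\frac{965}{2}} = \frac{2}{965}$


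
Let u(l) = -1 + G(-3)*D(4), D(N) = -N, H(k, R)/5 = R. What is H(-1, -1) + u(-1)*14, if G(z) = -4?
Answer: 205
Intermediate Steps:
H(k, R) = 5*R
u(l) = 15 (u(l) = -1 - (-4)*4 = -1 - 4*(-4) = -1 + 16 = 15)
H(-1, -1) + u(-1)*14 = 5*(-1) + 15*14 = -5 + 210 = 205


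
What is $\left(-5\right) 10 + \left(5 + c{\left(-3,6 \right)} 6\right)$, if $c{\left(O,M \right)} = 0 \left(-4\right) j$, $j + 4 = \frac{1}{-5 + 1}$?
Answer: $-45$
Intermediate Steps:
$j = - \frac{17}{4}$ ($j = -4 + \frac{1}{-5 + 1} = -4 + \frac{1}{-4} = -4 - \frac{1}{4} = - \frac{17}{4} \approx -4.25$)
$c{\left(O,M \right)} = 0$ ($c{\left(O,M \right)} = 0 \left(-4\right) \left(- \frac{17}{4}\right) = 0 \left(- \frac{17}{4}\right) = 0$)
$\left(-5\right) 10 + \left(5 + c{\left(-3,6 \right)} 6\right) = \left(-5\right) 10 + \left(5 + 0 \cdot 6\right) = -50 + \left(5 + 0\right) = -50 + 5 = -45$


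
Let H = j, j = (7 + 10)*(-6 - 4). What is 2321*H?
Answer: -394570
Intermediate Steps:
j = -170 (j = 17*(-10) = -170)
H = -170
2321*H = 2321*(-170) = -394570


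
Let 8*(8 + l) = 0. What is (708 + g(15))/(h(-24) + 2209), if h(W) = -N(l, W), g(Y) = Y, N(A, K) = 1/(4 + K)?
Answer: 4820/14727 ≈ 0.32729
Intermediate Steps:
l = -8 (l = -8 + (⅛)*0 = -8 + 0 = -8)
h(W) = -1/(4 + W)
(708 + g(15))/(h(-24) + 2209) = (708 + 15)/(-1/(4 - 24) + 2209) = 723/(-1/(-20) + 2209) = 723/(-1*(-1/20) + 2209) = 723/(1/20 + 2209) = 723/(44181/20) = 723*(20/44181) = 4820/14727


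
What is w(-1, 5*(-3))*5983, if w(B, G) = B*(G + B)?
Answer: 95728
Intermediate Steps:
w(B, G) = B*(B + G)
w(-1, 5*(-3))*5983 = -(-1 + 5*(-3))*5983 = -(-1 - 15)*5983 = -1*(-16)*5983 = 16*5983 = 95728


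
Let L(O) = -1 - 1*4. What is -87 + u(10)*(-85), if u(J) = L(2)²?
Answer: -2212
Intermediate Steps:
L(O) = -5 (L(O) = -1 - 4 = -5)
u(J) = 25 (u(J) = (-5)² = 25)
-87 + u(10)*(-85) = -87 + 25*(-85) = -87 - 2125 = -2212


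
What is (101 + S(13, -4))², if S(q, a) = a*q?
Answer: 2401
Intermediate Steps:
(101 + S(13, -4))² = (101 - 4*13)² = (101 - 52)² = 49² = 2401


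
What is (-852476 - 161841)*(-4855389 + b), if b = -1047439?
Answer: 5987338788476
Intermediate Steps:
(-852476 - 161841)*(-4855389 + b) = (-852476 - 161841)*(-4855389 - 1047439) = -1014317*(-5902828) = 5987338788476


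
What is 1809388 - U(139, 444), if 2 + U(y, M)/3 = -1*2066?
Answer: 1815592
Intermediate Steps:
U(y, M) = -6204 (U(y, M) = -6 + 3*(-1*2066) = -6 + 3*(-2066) = -6 - 6198 = -6204)
1809388 - U(139, 444) = 1809388 - 1*(-6204) = 1809388 + 6204 = 1815592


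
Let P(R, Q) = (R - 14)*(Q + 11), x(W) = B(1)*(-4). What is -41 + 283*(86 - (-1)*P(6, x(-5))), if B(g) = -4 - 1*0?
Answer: -36831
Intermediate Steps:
B(g) = -4 (B(g) = -4 + 0 = -4)
x(W) = 16 (x(W) = -4*(-4) = 16)
P(R, Q) = (-14 + R)*(11 + Q)
-41 + 283*(86 - (-1)*P(6, x(-5))) = -41 + 283*(86 - (-1)*(-154 - 14*16 + 11*6 + 16*6)) = -41 + 283*(86 - (-1)*(-154 - 224 + 66 + 96)) = -41 + 283*(86 - (-1)*(-216)) = -41 + 283*(86 - 1*216) = -41 + 283*(86 - 216) = -41 + 283*(-130) = -41 - 36790 = -36831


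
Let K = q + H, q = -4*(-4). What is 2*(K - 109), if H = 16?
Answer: -154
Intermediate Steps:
q = 16
K = 32 (K = 16 + 16 = 32)
2*(K - 109) = 2*(32 - 109) = 2*(-77) = -154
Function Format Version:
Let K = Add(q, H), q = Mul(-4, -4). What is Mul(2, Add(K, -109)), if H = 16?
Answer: -154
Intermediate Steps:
q = 16
K = 32 (K = Add(16, 16) = 32)
Mul(2, Add(K, -109)) = Mul(2, Add(32, -109)) = Mul(2, -77) = -154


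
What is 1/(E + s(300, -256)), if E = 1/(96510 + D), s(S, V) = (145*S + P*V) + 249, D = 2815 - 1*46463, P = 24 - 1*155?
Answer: 52862/4085439671 ≈ 1.2939e-5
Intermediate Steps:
P = -131 (P = 24 - 155 = -131)
D = -43648 (D = 2815 - 46463 = -43648)
s(S, V) = 249 - 131*V + 145*S (s(S, V) = (145*S - 131*V) + 249 = (-131*V + 145*S) + 249 = 249 - 131*V + 145*S)
E = 1/52862 (E = 1/(96510 - 43648) = 1/52862 ≈ 1.8917e-5)
1/(E + s(300, -256)) = 1/(1/52862 + (249 - 131*(-256) + 145*300)) = 1/(1/52862 + (249 + 33536 + 43500)) = 1/(1/52862 + 77285) = 1/(4085439671/52862) = 52862/4085439671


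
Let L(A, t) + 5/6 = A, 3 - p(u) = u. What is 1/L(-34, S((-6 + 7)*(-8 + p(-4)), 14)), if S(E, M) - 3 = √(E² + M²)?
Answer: -6/209 ≈ -0.028708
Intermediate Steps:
p(u) = 3 - u
S(E, M) = 3 + √(E² + M²)
L(A, t) = -⅚ + A
1/L(-34, S((-6 + 7)*(-8 + p(-4)), 14)) = 1/(-⅚ - 34) = 1/(-209/6) = -6/209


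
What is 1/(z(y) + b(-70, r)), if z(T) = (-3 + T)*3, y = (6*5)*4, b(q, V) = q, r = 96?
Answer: 1/281 ≈ 0.0035587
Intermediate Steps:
y = 120 (y = 30*4 = 120)
z(T) = -9 + 3*T
1/(z(y) + b(-70, r)) = 1/((-9 + 3*120) - 70) = 1/((-9 + 360) - 70) = 1/(351 - 70) = 1/281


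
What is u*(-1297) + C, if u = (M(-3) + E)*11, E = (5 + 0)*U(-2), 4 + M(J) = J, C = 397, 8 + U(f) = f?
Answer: 813616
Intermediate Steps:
U(f) = -8 + f
M(J) = -4 + J
E = -50 (E = (5 + 0)*(-8 - 2) = 5*(-10) = -50)
u = -627 (u = ((-4 - 3) - 50)*11 = (-7 - 50)*11 = -57*11 = -627)
u*(-1297) + C = -627*(-1297) + 397 = 813219 + 397 = 813616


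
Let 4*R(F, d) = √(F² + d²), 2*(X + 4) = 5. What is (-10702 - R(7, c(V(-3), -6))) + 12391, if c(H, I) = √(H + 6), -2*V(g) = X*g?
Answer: 1689 - √211/8 ≈ 1687.2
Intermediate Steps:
X = -3/2 (X = -4 + (½)*5 = -4 + 5/2 = -3/2 ≈ -1.5000)
V(g) = 3*g/4 (V(g) = -(-3)*g/4 = 3*g/4)
c(H, I) = √(6 + H)
R(F, d) = √(F² + d²)/4
(-10702 - R(7, c(V(-3), -6))) + 12391 = (-10702 - √(7² + (√(6 + (¾)*(-3)))²)/4) + 12391 = (-10702 - √(49 + (√(6 - 9/4))²)/4) + 12391 = (-10702 - √(49 + (√(15/4))²)/4) + 12391 = (-10702 - √(49 + (√15/2)²)/4) + 12391 = (-10702 - √(49 + 15/4)/4) + 12391 = (-10702 - √(211/4)/4) + 12391 = (-10702 - √211/2/4) + 12391 = (-10702 - √211/8) + 12391 = 1689 - √211/8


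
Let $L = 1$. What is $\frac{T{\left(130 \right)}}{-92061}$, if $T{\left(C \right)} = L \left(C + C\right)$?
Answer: $- \frac{260}{92061} \approx -0.0028242$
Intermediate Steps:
$T{\left(C \right)} = 2 C$ ($T{\left(C \right)} = 1 \left(C + C\right) = 1 \cdot 2 C = 2 C$)
$\frac{T{\left(130 \right)}}{-92061} = \frac{2 \cdot 130}{-92061} = 260 \left(- \frac{1}{92061}\right) = - \frac{260}{92061}$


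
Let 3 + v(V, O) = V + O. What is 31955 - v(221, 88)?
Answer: 31649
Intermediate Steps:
v(V, O) = -3 + O + V (v(V, O) = -3 + (V + O) = -3 + (O + V) = -3 + O + V)
31955 - v(221, 88) = 31955 - (-3 + 88 + 221) = 31955 - 1*306 = 31955 - 306 = 31649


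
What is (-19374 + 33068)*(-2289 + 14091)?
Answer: 161616588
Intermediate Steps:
(-19374 + 33068)*(-2289 + 14091) = 13694*11802 = 161616588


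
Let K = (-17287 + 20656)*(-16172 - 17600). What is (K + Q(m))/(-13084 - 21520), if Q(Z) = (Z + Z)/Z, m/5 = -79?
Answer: 56888933/17302 ≈ 3288.0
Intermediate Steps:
m = -395 (m = 5*(-79) = -395)
Q(Z) = 2 (Q(Z) = (2*Z)/Z = 2)
K = -113777868 (K = 3369*(-33772) = -113777868)
(K + Q(m))/(-13084 - 21520) = (-113777868 + 2)/(-13084 - 21520) = -113777866/(-34604) = -113777866*(-1/34604) = 56888933/17302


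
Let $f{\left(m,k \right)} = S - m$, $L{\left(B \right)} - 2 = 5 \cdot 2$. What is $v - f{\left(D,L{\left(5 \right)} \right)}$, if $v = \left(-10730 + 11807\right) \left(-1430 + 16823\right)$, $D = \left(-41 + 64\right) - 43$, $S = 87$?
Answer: $16578154$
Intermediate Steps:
$L{\left(B \right)} = 12$ ($L{\left(B \right)} = 2 + 5 \cdot 2 = 2 + 10 = 12$)
$D = -20$ ($D = 23 - 43 = -20$)
$f{\left(m,k \right)} = 87 - m$
$v = 16578261$ ($v = 1077 \cdot 15393 = 16578261$)
$v - f{\left(D,L{\left(5 \right)} \right)} = 16578261 - \left(87 - -20\right) = 16578261 - \left(87 + 20\right) = 16578261 - 107 = 16578154$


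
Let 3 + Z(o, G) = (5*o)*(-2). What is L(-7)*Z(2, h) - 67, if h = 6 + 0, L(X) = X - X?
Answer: -67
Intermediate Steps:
L(X) = 0
h = 6
Z(o, G) = -3 - 10*o (Z(o, G) = -3 + (5*o)*(-2) = -3 - 10*o)
L(-7)*Z(2, h) - 67 = 0*(-3 - 10*2) - 67 = 0*(-3 - 20) - 67 = 0*(-23) - 67 = 0 - 67 = -67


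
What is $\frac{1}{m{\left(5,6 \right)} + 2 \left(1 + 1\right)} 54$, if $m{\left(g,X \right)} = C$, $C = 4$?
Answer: $\frac{27}{4} \approx 6.75$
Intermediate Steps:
$m{\left(g,X \right)} = 4$
$\frac{1}{m{\left(5,6 \right)} + 2 \left(1 + 1\right)} 54 = \frac{1}{4 + 2 \left(1 + 1\right)} 54 = \frac{1}{4 + 2 \cdot 2} \cdot 54 = \frac{1}{4 + 4} \cdot 54 = \frac{1}{8} \cdot 54 = \frac{27}{4}$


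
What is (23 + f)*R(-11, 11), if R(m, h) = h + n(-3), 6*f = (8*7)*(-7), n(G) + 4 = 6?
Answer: -1651/3 ≈ -550.33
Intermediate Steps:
n(G) = 2 (n(G) = -4 + 6 = 2)
f = -196/3 (f = ((8*7)*(-7))/6 = (56*(-7))/6 = (1/6)*(-392) = -196/3 ≈ -65.333)
R(m, h) = 2 + h (R(m, h) = h + 2 = 2 + h)
(23 + f)*R(-11, 11) = (23 - 196/3)*(2 + 11) = -127/3*13 = -1651/3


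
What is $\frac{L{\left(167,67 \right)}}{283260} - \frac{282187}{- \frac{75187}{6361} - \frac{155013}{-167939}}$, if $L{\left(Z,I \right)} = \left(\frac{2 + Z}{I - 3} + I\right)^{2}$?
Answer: $\frac{17487569405253529258459}{675301522144051200} \approx 25896.0$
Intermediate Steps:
$L{\left(Z,I \right)} = \left(I + \frac{2 + Z}{-3 + I}\right)^{2}$ ($L{\left(Z,I \right)} = \left(\frac{2 + Z}{-3 + I} + I\right)^{2} = \left(I + \frac{2 + Z}{-3 + I}\right)^{2}$)
$\frac{L{\left(167,67 \right)}}{283260} - \frac{282187}{- \frac{75187}{6361} - \frac{155013}{-167939}} = \frac{\frac{1}{\left(-3 + 67\right)^{2}} \left(2 + 167 + 67^{2} - 201\right)^{2}}{283260} - \frac{282187}{- \frac{75187}{6361} - \frac{155013}{-167939}} = \frac{\left(2 + 167 + 4489 - 201\right)^{2}}{4096} \cdot \frac{1}{283260} - \frac{282187}{\left(-75187\right) \frac{1}{6361} - - \frac{155013}{167939}} = \frac{4457^{2}}{4096} \cdot \frac{1}{283260} - \frac{282187}{- \frac{75187}{6361} + \frac{155013}{167939}} = \frac{1}{4096} \cdot 19864849 \cdot \frac{1}{283260} - \frac{282187}{- \frac{11640791900}{1068259979}} = \frac{19864849}{4096} \cdot \frac{1}{283260} - - \frac{301449078694073}{11640791900} = \frac{19864849}{1160232960} + \frac{301449078694073}{11640791900} = \frac{17487569405253529258459}{675301522144051200}$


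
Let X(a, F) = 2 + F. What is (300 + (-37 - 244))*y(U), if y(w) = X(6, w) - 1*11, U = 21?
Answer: 228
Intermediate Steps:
y(w) = -9 + w (y(w) = (2 + w) - 1*11 = (2 + w) - 11 = -9 + w)
(300 + (-37 - 244))*y(U) = (300 + (-37 - 244))*(-9 + 21) = (300 - 281)*12 = 19*12 = 228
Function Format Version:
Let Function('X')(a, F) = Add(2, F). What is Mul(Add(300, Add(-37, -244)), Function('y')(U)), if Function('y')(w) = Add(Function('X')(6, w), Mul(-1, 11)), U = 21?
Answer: 228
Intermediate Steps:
Function('y')(w) = Add(-9, w) (Function('y')(w) = Add(Add(2, w), Mul(-1, 11)) = Add(Add(2, w), -11) = Add(-9, w))
Mul(Add(300, Add(-37, -244)), Function('y')(U)) = Mul(Add(300, Add(-37, -244)), Add(-9, 21)) = Mul(Add(300, -281), 12) = Mul(19, 12) = 228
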